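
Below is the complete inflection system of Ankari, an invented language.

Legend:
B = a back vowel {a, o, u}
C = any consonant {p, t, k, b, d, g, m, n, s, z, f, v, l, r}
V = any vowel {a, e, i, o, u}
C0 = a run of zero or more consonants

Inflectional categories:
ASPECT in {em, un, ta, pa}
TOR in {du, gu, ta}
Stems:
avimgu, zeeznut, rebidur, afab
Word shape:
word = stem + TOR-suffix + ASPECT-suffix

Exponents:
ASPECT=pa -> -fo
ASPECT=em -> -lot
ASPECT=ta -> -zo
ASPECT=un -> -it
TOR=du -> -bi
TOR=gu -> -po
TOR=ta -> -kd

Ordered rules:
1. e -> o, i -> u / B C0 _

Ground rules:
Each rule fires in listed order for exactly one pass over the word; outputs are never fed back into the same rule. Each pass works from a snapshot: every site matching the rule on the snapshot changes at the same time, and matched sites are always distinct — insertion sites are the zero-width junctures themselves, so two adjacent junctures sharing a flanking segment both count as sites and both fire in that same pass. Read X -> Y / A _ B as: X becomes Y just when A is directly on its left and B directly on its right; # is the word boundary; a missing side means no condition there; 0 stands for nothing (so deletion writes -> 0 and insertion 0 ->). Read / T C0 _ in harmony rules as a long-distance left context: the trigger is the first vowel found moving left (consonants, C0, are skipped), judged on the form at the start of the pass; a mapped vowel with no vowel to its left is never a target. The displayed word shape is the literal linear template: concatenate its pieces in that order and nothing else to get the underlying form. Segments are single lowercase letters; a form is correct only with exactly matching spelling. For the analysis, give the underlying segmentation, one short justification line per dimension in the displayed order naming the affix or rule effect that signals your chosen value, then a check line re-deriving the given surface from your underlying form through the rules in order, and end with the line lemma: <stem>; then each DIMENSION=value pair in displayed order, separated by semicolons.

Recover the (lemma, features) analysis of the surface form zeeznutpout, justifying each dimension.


underlying: zeeznut-po-it
ASPECT=un - signalled by the affix -it
TOR=gu - signalled by the affix -po
check: zeeznutpoit -> zeeznutpout
lemma: zeeznut; ASPECT=un; TOR=gu


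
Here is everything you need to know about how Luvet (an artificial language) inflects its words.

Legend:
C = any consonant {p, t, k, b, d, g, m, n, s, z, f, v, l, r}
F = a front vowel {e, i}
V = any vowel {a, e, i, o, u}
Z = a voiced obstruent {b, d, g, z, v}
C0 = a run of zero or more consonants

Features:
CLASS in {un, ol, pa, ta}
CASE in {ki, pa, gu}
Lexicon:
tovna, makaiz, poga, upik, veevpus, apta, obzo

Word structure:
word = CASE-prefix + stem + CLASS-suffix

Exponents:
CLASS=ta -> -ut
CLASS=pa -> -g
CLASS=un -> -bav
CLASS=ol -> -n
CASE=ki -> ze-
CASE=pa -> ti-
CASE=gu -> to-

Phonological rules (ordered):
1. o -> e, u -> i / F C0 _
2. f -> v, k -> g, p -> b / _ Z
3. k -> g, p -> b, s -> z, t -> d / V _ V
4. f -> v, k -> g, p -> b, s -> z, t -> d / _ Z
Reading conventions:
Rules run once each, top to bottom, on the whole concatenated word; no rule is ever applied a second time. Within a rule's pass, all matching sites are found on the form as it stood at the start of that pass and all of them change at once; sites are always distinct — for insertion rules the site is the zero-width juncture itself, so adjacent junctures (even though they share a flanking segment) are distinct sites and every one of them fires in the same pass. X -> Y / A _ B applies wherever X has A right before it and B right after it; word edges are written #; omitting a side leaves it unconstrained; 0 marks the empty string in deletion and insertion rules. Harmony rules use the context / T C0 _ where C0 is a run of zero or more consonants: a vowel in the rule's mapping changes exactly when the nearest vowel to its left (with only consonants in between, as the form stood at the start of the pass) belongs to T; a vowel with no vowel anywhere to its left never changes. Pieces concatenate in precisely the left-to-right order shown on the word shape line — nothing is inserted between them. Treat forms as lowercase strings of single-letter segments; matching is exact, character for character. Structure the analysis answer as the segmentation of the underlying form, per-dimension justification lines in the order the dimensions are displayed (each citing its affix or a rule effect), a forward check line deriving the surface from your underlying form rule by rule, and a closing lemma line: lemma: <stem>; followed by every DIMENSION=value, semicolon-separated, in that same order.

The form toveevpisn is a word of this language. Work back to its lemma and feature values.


underlying: to-veevpus-n
CLASS=ol - signalled by the affix -n
CASE=gu - signalled by the affix to-
check: toveevpusn -> toveevpisn -> toveevpisn -> toveevpisn -> toveevpisn
lemma: veevpus; CLASS=ol; CASE=gu


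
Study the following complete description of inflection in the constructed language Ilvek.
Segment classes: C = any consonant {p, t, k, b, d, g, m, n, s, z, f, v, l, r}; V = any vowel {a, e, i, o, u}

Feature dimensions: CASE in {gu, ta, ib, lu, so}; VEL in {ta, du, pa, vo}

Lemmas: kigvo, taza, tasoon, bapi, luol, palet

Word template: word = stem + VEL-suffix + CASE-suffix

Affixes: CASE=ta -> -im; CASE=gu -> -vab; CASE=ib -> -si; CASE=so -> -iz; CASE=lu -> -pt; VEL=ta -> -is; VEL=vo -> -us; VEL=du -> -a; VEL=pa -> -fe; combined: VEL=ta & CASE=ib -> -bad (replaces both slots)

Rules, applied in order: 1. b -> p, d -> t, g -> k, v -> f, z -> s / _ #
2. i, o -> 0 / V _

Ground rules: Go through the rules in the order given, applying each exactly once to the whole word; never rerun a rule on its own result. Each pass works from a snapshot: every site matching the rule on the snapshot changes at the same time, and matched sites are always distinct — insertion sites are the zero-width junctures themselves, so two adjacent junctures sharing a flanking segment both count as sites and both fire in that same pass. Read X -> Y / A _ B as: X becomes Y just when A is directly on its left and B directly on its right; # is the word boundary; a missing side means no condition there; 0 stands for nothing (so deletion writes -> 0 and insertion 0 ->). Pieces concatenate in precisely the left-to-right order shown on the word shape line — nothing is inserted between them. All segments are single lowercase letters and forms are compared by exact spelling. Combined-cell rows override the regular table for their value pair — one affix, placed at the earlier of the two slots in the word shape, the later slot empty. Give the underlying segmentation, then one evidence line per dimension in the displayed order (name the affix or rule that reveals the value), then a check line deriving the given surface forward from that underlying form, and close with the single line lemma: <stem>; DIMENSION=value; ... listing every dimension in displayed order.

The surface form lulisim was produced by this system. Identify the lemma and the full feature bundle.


underlying: luol-is-im
CASE=ta - signalled by the affix -im
VEL=ta - signalled by the affix -is
check: luolisim -> luolisim -> lulisim
lemma: luol; CASE=ta; VEL=ta


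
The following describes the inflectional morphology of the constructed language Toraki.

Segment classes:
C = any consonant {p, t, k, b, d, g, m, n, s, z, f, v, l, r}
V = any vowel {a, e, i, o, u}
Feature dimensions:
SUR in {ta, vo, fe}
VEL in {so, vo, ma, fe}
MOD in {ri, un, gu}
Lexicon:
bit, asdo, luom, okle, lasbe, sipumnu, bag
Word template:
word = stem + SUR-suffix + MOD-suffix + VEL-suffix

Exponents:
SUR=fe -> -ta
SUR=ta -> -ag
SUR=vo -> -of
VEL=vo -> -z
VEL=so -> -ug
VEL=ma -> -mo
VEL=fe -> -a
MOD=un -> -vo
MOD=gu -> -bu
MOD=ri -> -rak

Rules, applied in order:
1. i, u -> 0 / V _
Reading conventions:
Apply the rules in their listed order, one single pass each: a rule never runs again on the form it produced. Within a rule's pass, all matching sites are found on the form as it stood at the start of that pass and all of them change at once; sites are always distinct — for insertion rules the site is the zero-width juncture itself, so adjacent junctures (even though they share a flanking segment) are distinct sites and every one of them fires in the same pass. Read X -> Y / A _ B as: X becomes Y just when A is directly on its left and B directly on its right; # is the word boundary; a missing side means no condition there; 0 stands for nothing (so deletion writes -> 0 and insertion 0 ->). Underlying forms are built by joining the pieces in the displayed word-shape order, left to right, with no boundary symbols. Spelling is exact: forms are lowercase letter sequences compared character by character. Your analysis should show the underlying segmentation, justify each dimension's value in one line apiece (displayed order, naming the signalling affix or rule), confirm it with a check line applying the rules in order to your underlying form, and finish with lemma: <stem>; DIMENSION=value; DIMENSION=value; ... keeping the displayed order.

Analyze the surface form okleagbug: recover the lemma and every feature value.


underlying: okle-ag-bu-ug
SUR=ta - signalled by the affix -ag
VEL=so - signalled by the affix -ug
MOD=gu - signalled by the affix -bu
check: okleagbuug -> okleagbug
lemma: okle; SUR=ta; VEL=so; MOD=gu


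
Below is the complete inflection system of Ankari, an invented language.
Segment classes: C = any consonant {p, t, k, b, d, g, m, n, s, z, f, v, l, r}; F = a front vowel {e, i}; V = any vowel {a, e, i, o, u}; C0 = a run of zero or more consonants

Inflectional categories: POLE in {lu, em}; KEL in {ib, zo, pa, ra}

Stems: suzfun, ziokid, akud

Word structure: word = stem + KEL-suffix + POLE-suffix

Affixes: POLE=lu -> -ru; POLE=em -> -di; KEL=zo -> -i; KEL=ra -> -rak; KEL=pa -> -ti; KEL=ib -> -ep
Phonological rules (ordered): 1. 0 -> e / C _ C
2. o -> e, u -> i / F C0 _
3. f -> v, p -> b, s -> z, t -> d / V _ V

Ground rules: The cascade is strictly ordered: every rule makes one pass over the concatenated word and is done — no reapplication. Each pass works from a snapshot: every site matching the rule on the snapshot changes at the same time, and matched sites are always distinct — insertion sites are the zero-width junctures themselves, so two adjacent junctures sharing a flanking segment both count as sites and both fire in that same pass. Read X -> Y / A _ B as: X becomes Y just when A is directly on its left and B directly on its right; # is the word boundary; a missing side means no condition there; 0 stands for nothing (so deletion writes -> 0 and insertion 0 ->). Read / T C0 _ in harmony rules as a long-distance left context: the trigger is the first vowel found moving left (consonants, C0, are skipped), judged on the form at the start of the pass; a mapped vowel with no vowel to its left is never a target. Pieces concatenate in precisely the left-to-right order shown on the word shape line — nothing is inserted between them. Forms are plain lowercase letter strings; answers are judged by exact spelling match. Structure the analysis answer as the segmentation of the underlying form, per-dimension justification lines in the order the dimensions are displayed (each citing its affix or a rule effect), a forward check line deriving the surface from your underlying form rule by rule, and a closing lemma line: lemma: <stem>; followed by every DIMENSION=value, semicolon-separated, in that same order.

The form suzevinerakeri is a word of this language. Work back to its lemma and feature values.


underlying: suzfun-rak-ru
POLE=lu - signalled by the affix -ru
KEL=ra - signalled by the affix -rak
check: suzfunrakru -> suzefunerakeru -> suzefinerakeri -> suzevinerakeri
lemma: suzfun; POLE=lu; KEL=ra


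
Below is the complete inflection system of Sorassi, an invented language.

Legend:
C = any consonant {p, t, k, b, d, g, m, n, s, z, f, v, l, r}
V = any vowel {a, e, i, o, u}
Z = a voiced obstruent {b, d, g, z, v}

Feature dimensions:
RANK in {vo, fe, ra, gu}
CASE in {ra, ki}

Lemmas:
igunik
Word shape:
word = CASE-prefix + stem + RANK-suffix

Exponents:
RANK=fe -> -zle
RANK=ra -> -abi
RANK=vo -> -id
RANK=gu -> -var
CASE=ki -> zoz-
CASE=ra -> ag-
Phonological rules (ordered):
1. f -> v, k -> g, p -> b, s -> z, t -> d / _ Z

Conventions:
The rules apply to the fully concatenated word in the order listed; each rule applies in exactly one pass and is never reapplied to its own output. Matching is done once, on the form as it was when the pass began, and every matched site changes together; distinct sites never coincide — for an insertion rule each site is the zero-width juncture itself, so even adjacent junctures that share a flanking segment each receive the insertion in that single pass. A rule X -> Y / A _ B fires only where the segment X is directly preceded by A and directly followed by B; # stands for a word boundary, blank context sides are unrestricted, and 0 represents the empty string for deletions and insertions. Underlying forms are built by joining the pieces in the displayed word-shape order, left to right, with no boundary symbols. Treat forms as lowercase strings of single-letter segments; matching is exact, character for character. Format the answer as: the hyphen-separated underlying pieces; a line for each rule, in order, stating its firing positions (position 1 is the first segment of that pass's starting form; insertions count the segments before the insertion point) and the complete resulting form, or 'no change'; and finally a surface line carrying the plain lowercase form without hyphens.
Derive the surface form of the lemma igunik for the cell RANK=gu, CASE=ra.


underlying: ag-igunik-var
1. f -> v, k -> g, p -> b, s -> z, t -> d / _ Z: fires at position(s) 8: agigunigvar
surface: agigunigvar


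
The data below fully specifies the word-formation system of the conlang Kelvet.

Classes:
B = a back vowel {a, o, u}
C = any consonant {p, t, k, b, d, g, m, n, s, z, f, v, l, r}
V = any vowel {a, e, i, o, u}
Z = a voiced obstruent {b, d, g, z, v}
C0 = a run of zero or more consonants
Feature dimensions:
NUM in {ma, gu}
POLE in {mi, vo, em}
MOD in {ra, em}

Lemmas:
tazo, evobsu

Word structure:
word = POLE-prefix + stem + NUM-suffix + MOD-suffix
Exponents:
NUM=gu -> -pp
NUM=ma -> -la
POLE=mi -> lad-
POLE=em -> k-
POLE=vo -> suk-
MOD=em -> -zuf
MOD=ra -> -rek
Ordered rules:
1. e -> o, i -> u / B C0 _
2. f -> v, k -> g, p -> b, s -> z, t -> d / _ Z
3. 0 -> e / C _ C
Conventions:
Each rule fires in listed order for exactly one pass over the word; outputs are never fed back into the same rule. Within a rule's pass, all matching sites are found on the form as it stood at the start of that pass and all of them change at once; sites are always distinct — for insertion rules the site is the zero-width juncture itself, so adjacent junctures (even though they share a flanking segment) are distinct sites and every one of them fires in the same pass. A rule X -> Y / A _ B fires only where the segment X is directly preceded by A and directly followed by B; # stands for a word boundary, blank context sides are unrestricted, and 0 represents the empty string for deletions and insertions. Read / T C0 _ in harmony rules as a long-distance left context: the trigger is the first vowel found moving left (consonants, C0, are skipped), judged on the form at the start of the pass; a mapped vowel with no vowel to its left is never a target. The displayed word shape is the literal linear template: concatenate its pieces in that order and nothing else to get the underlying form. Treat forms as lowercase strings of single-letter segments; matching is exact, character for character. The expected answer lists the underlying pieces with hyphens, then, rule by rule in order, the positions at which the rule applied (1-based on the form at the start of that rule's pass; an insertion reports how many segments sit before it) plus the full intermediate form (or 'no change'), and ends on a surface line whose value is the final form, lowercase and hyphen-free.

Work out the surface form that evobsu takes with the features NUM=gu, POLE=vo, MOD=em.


underlying: suk-evobsu-pp-zuf
1. e -> o, i -> u / B C0 _: fires at position(s) 4: sukovobsuppzuf
2. f -> v, k -> g, p -> b, s -> z, t -> d / _ Z: fires at position(s) 11: sukovobsupbzuf
3. 0 -> e / C _ C: inserts after position(s) 7, 10, 11: sukovobesupebezuf
surface: sukovobesupebezuf


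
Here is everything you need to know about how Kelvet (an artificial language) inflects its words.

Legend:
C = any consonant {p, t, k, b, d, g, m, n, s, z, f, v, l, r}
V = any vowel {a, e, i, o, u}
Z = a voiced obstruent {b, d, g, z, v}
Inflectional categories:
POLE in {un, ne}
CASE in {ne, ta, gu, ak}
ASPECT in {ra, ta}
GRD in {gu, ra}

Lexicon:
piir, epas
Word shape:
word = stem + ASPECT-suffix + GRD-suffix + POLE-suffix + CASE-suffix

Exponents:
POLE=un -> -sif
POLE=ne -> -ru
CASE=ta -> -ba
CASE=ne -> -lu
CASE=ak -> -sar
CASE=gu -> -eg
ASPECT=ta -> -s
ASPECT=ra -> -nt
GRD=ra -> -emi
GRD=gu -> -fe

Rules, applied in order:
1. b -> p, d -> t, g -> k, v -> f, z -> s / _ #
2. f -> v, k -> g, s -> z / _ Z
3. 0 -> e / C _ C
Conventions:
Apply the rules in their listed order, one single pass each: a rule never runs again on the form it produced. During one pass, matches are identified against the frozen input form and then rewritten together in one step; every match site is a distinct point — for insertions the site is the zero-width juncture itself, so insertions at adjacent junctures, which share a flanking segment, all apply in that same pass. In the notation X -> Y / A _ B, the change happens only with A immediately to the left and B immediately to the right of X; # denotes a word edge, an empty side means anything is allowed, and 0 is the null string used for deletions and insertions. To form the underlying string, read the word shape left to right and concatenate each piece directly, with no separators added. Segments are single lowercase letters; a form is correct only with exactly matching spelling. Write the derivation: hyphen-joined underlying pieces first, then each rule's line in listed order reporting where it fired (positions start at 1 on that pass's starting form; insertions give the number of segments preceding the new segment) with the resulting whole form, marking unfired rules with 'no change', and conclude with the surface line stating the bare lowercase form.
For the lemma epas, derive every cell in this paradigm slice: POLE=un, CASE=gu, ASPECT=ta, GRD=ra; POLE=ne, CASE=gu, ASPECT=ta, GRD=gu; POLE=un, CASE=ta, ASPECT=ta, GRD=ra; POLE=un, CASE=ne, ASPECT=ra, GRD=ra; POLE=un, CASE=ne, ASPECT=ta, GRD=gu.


cell POLE=un, CASE=gu, ASPECT=ta, GRD=ra:
underlying: epas-s-emi-sif-eg
1. b -> p, d -> t, g -> k, v -> f, z -> s / _ #: fires at position(s) 13: epassemisifek
2. f -> v, k -> g, s -> z / _ Z: no change
3. 0 -> e / C _ C: inserts after position(s) 4: epasesemisifek
surface: epasesemisifek

cell POLE=ne, CASE=gu, ASPECT=ta, GRD=gu:
underlying: epas-s-fe-ru-eg
1. b -> p, d -> t, g -> k, v -> f, z -> s / _ #: fires at position(s) 11: epassferuek
2. f -> v, k -> g, s -> z / _ Z: no change
3. 0 -> e / C _ C: inserts after position(s) 4, 5: epaseseferuek
surface: epaseseferuek

cell POLE=un, CASE=ta, ASPECT=ta, GRD=ra:
underlying: epas-s-emi-sif-ba
1. b -> p, d -> t, g -> k, v -> f, z -> s / _ #: no change
2. f -> v, k -> g, s -> z / _ Z: fires at position(s) 11: epassemisivba
3. 0 -> e / C _ C: inserts after position(s) 4, 11: epasesemisiveba
surface: epasesemisiveba

cell POLE=un, CASE=ne, ASPECT=ra, GRD=ra:
underlying: epas-nt-emi-sif-lu
1. b -> p, d -> t, g -> k, v -> f, z -> s / _ #: no change
2. f -> v, k -> g, s -> z / _ Z: no change
3. 0 -> e / C _ C: inserts after position(s) 4, 5, 12: epasenetemisifelu
surface: epasenetemisifelu

cell POLE=un, CASE=ne, ASPECT=ta, GRD=gu:
underlying: epas-s-fe-sif-lu
1. b -> p, d -> t, g -> k, v -> f, z -> s / _ #: no change
2. f -> v, k -> g, s -> z / _ Z: no change
3. 0 -> e / C _ C: inserts after position(s) 4, 5, 10: epasesefesifelu
surface: epasesefesifelu


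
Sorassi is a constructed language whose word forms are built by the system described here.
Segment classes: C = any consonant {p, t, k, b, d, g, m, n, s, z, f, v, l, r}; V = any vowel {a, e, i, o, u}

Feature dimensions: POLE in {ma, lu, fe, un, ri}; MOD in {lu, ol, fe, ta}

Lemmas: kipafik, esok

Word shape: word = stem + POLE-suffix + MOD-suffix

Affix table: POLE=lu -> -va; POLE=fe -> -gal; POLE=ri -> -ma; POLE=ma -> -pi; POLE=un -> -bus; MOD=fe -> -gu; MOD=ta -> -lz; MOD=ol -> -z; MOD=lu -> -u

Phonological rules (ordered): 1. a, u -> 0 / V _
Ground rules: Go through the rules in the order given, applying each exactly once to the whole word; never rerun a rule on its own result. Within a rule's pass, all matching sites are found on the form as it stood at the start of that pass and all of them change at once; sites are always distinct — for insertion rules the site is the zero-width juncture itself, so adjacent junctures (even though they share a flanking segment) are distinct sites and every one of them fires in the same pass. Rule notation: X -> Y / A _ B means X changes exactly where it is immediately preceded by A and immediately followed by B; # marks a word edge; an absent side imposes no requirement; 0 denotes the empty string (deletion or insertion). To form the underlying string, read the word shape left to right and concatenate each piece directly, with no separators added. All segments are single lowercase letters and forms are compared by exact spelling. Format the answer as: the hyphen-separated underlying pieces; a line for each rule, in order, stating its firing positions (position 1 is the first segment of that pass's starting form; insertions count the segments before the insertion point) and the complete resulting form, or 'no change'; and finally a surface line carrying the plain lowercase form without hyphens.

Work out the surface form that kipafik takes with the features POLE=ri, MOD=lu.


underlying: kipafik-ma-u
1. a, u -> 0 / V _: fires at position(s) 10: kipafikma
surface: kipafikma


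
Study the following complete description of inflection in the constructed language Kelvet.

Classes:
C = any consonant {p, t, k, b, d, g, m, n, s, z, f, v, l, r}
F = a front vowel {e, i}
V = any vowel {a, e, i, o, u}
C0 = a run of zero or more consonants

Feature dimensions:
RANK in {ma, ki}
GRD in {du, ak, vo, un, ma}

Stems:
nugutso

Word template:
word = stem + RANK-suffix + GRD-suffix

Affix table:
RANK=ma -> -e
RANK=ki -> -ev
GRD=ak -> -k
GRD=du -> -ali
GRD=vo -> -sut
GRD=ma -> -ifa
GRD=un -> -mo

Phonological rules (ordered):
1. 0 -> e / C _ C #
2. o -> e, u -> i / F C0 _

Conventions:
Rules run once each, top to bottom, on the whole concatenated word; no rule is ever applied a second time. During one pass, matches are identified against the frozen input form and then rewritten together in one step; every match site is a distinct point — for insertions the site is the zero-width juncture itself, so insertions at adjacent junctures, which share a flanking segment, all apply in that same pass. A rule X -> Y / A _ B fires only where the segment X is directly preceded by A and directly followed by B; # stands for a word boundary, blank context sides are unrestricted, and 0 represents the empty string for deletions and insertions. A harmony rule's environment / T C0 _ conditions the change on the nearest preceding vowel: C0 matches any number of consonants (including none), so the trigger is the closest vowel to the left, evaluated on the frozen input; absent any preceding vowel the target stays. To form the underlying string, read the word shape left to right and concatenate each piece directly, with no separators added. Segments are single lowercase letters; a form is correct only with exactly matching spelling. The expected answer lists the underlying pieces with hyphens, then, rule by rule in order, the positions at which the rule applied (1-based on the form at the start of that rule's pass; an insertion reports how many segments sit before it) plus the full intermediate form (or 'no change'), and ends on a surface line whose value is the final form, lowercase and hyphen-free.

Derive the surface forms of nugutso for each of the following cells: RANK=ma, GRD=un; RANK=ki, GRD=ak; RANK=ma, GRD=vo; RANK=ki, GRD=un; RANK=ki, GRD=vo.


cell RANK=ma, GRD=un:
underlying: nugutso-e-mo
1. 0 -> e / C _ C #: no change
2. o -> e, u -> i / F C0 _: fires at position(s) 10: nugutsoeme
surface: nugutsoeme

cell RANK=ki, GRD=ak:
underlying: nugutso-ev-k
1. 0 -> e / C _ C #: inserts after position(s) 9: nugutsoevek
2. o -> e, u -> i / F C0 _: no change
surface: nugutsoevek

cell RANK=ma, GRD=vo:
underlying: nugutso-e-sut
1. 0 -> e / C _ C #: no change
2. o -> e, u -> i / F C0 _: fires at position(s) 10: nugutsoesit
surface: nugutsoesit

cell RANK=ki, GRD=un:
underlying: nugutso-ev-mo
1. 0 -> e / C _ C #: no change
2. o -> e, u -> i / F C0 _: fires at position(s) 11: nugutsoevme
surface: nugutsoevme

cell RANK=ki, GRD=vo:
underlying: nugutso-ev-sut
1. 0 -> e / C _ C #: no change
2. o -> e, u -> i / F C0 _: fires at position(s) 11: nugutsoevsit
surface: nugutsoevsit


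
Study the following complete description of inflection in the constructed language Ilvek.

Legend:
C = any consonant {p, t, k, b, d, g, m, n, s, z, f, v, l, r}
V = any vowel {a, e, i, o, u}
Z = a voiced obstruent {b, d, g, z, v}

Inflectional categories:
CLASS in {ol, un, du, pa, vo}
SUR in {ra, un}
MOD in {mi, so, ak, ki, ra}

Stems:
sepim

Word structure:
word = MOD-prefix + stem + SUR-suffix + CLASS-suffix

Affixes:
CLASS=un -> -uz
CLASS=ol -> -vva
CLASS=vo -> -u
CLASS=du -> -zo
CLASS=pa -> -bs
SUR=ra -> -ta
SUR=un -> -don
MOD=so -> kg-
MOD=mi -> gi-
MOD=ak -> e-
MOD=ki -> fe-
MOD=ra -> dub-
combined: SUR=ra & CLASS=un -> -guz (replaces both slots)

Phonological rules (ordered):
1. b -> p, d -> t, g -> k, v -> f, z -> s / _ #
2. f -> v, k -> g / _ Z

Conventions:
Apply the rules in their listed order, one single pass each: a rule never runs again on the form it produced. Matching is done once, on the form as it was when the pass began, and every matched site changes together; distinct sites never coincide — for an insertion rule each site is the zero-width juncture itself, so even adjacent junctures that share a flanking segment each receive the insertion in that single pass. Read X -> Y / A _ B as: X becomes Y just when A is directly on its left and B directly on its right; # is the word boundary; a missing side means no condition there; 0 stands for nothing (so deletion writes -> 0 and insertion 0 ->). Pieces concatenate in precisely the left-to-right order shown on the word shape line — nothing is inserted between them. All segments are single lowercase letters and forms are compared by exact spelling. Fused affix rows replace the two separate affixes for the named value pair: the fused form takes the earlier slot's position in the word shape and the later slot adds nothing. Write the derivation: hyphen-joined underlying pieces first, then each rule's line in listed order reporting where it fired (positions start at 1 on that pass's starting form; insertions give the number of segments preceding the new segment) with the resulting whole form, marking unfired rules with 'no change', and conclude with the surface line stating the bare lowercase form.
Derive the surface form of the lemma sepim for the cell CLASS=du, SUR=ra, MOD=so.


underlying: kg-sepim-ta-zo
1. b -> p, d -> t, g -> k, v -> f, z -> s / _ #: no change
2. f -> v, k -> g / _ Z: fires at position(s) 1: ggsepimtazo
surface: ggsepimtazo


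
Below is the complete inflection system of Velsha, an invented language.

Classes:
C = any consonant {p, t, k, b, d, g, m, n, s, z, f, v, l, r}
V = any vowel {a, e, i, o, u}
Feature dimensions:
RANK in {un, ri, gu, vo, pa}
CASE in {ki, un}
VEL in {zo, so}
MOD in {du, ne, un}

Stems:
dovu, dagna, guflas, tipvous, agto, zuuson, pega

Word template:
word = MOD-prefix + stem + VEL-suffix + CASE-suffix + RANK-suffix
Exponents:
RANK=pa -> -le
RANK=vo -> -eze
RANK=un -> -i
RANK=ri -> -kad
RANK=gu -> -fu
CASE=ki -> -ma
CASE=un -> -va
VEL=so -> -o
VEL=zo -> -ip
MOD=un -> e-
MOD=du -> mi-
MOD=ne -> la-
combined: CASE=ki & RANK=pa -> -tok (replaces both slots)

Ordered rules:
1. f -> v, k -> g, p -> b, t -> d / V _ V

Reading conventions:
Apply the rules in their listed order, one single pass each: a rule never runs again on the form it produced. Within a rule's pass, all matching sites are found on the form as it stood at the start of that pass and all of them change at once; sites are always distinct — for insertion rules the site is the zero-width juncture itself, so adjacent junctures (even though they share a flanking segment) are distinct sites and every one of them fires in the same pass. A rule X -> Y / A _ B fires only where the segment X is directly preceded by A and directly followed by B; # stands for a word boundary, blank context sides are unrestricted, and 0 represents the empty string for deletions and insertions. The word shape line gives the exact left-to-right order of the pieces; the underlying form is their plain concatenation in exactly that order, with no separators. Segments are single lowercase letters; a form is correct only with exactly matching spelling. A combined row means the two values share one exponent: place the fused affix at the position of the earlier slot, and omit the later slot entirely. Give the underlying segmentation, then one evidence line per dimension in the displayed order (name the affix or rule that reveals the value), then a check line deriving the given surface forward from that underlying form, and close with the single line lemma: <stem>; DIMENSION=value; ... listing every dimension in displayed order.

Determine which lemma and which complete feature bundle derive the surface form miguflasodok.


underlying: mi-guflas-o-tok
RANK=pa - signalled by the combined affix row
CASE=ki - signalled by the combined affix row
VEL=so - signalled by the affix -o
MOD=du - signalled by the affix mi-
check: miguflasotok -> miguflasodok
lemma: guflas; RANK=pa; CASE=ki; VEL=so; MOD=du


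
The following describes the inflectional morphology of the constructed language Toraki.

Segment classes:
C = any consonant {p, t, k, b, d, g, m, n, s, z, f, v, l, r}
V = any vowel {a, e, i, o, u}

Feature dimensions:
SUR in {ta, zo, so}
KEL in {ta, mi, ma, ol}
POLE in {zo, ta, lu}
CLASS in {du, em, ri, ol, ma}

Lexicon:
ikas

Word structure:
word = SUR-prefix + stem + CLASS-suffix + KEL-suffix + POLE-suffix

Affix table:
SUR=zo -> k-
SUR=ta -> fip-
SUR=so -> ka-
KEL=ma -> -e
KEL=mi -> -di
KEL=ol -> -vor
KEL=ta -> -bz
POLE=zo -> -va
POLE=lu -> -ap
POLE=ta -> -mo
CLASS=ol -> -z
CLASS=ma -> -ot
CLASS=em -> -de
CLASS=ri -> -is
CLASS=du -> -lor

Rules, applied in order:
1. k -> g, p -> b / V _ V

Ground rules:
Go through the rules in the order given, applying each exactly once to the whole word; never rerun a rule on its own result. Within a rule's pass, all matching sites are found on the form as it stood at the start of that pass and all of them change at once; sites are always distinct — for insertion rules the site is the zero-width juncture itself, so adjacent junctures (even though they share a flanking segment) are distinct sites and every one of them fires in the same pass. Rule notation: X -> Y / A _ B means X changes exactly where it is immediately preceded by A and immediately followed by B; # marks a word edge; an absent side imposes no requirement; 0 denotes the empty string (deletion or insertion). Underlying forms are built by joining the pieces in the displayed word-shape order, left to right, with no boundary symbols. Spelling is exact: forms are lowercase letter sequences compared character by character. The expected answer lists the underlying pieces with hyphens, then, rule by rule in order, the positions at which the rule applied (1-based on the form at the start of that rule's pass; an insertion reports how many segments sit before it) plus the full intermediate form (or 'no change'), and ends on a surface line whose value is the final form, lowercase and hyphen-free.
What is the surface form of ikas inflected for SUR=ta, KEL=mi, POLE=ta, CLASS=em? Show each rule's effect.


underlying: fip-ikas-de-di-mo
1. k -> g, p -> b / V _ V: fires at position(s) 3, 5: fibigasdedimo
surface: fibigasdedimo


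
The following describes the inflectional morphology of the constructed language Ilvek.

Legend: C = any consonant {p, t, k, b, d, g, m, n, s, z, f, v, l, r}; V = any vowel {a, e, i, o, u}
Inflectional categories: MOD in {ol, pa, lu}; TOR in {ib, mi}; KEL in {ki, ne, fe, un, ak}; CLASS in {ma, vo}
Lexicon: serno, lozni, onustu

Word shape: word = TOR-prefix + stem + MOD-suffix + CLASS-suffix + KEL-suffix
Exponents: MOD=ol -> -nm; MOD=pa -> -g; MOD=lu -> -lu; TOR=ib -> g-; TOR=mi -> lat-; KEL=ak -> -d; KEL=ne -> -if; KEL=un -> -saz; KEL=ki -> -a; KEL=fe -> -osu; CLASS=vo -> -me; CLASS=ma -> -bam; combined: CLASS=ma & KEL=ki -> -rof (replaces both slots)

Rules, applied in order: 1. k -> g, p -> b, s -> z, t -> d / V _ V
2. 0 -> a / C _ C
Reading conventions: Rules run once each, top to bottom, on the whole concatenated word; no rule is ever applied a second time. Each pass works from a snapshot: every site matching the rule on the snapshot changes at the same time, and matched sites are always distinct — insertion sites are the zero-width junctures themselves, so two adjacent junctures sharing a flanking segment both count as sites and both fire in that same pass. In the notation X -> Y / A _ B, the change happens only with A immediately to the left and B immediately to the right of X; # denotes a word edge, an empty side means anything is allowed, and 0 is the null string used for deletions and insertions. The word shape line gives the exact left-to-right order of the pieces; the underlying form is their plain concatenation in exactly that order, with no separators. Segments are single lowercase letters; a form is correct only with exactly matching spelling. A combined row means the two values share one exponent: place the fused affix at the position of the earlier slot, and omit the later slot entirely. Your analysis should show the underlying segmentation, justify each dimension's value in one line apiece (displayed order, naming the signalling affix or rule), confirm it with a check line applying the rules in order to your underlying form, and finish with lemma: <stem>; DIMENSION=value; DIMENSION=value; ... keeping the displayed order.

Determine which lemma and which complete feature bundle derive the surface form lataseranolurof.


underlying: lat-serno-lu-rof
MOD=lu - signalled by the affix -lu
TOR=mi - signalled by the affix lat-
KEL=ki - signalled by the combined affix row
CLASS=ma - signalled by the combined affix row
check: latsernolurof -> latsernolurof -> lataseranolurof
lemma: serno; MOD=lu; TOR=mi; KEL=ki; CLASS=ma


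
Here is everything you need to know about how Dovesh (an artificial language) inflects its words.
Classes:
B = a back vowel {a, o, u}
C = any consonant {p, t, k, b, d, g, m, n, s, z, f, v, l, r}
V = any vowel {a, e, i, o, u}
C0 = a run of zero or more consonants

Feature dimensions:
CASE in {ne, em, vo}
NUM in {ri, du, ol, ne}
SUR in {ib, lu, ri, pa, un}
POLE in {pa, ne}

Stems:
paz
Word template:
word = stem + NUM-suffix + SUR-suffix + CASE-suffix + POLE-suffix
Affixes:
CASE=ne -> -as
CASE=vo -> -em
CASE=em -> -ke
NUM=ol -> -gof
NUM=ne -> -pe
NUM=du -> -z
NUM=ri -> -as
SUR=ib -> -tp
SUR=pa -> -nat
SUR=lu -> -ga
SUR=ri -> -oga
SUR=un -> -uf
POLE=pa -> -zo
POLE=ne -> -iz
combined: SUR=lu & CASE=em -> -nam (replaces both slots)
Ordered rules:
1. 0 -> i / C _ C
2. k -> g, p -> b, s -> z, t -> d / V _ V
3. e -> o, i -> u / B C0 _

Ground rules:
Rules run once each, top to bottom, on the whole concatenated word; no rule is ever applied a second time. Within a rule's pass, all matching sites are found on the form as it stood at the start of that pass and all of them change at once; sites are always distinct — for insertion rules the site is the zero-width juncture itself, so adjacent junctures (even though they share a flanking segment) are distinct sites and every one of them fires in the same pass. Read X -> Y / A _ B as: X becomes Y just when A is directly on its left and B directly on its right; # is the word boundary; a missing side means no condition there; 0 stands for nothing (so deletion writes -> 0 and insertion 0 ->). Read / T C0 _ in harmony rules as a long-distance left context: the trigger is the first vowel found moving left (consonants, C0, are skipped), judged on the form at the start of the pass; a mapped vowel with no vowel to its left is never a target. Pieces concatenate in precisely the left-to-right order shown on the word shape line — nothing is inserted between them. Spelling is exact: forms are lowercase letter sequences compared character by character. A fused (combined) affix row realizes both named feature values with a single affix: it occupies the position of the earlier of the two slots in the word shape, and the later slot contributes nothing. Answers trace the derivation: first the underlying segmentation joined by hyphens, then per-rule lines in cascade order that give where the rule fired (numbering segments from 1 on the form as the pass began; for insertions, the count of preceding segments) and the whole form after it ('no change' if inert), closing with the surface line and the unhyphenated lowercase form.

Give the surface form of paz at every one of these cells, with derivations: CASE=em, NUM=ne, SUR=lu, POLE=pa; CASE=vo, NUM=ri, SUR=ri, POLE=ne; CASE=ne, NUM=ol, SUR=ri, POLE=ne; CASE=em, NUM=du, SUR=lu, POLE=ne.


cell CASE=em, NUM=ne, SUR=lu, POLE=pa:
underlying: paz-pe-nam-zo
1. 0 -> i / C _ C: inserts after position(s) 3, 8: pazipenamizo
2. k -> g, p -> b, s -> z, t -> d / V _ V: fires at position(s) 5: pazibenamizo
3. e -> o, i -> u / B C0 _: fires at position(s) 4, 10: pazubenamuzo
surface: pazubenamuzo

cell CASE=vo, NUM=ri, SUR=ri, POLE=ne:
underlying: paz-as-oga-em-iz
1. 0 -> i / C _ C: no change
2. k -> g, p -> b, s -> z, t -> d / V _ V: fires at position(s) 5: pazazogaemiz
3. e -> o, i -> u / B C0 _: fires at position(s) 9: pazazogaomiz
surface: pazazogaomiz

cell CASE=ne, NUM=ol, SUR=ri, POLE=ne:
underlying: paz-gof-oga-as-iz
1. 0 -> i / C _ C: inserts after position(s) 3: pazigofogaasiz
2. k -> g, p -> b, s -> z, t -> d / V _ V: fires at position(s) 12: pazigofogaaziz
3. e -> o, i -> u / B C0 _: fires at position(s) 4, 13: pazugofogaazuz
surface: pazugofogaazuz

cell CASE=em, NUM=du, SUR=lu, POLE=ne:
underlying: paz-z-nam-iz
1. 0 -> i / C _ C: inserts after position(s) 3, 4: pazizinamiz
2. k -> g, p -> b, s -> z, t -> d / V _ V: no change
3. e -> o, i -> u / B C0 _: fires at position(s) 4, 10: pazuzinamuz
surface: pazuzinamuz


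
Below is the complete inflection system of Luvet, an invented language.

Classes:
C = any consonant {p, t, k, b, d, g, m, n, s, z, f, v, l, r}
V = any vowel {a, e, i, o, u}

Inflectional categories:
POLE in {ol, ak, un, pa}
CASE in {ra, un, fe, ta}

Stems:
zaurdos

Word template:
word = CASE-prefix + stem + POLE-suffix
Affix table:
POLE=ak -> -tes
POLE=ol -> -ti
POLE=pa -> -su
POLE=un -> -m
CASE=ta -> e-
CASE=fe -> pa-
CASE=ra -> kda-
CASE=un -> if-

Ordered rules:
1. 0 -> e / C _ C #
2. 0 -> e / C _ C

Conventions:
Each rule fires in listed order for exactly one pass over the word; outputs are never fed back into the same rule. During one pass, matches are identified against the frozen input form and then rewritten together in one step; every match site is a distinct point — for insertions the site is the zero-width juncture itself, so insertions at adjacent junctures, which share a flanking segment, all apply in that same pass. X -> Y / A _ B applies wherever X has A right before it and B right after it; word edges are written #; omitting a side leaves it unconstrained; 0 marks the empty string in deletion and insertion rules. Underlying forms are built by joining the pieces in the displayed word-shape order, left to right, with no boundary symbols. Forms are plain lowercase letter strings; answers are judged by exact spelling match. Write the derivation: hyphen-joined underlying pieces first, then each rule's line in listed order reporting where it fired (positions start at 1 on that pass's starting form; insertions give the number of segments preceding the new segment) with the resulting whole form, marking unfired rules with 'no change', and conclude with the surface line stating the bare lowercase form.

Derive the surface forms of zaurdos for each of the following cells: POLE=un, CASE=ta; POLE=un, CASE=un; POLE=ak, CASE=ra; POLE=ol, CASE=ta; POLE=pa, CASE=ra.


cell POLE=un, CASE=ta:
underlying: e-zaurdos-m
1. 0 -> e / C _ C #: inserts after position(s) 8: ezaurdosem
2. 0 -> e / C _ C: inserts after position(s) 5: ezauredosem
surface: ezauredosem

cell POLE=un, CASE=un:
underlying: if-zaurdos-m
1. 0 -> e / C _ C #: inserts after position(s) 9: ifzaurdosem
2. 0 -> e / C _ C: inserts after position(s) 2, 6: ifezauredosem
surface: ifezauredosem

cell POLE=ak, CASE=ra:
underlying: kda-zaurdos-tes
1. 0 -> e / C _ C #: no change
2. 0 -> e / C _ C: inserts after position(s) 1, 7, 10: kedazauredosetes
surface: kedazauredosetes

cell POLE=ol, CASE=ta:
underlying: e-zaurdos-ti
1. 0 -> e / C _ C #: no change
2. 0 -> e / C _ C: inserts after position(s) 5, 8: ezauredoseti
surface: ezauredoseti

cell POLE=pa, CASE=ra:
underlying: kda-zaurdos-su
1. 0 -> e / C _ C #: no change
2. 0 -> e / C _ C: inserts after position(s) 1, 7, 10: kedazauredosesu
surface: kedazauredosesu
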